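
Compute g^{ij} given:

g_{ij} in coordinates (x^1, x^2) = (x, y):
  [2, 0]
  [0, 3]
The metric is diagonal, so g^{ij} is diagonal with entries 1/g_{ii}: diag(1/2, 1/3).
g^{ij}:
  [1/2, 0]
  [0, 1/3]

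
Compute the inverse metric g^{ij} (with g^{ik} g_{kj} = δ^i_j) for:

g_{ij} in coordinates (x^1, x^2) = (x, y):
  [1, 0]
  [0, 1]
The metric is diagonal, so g^{ij} is diagonal with entries 1/g_{ii}: diag(1, 1).
g^{ij}:
  [1, 0]
  [0, 1]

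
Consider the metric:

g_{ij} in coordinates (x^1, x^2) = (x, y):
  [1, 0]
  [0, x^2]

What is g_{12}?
With x^1 = x, x^2 = y, g_{12} = g_{xy} is the row-1, column-2 entry of the matrix.
g_{12} = 0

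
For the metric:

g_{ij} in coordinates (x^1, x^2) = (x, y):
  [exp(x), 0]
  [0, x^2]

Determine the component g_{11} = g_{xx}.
With x^1 = x, x^2 = y, g_{11} = g_{xx} is the row-1, column-1 entry of the matrix.
g_{11} = exp(x)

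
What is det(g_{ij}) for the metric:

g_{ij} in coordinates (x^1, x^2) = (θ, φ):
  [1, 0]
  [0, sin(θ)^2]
For a 2×2 metric: det(g) = g_{11}·g_{22} - g_{12}·g_{21}
= (1)·(sin(θ)^2) - (0)·(0)
= sin(θ)^2 - 0
det(g) = sin(θ)^2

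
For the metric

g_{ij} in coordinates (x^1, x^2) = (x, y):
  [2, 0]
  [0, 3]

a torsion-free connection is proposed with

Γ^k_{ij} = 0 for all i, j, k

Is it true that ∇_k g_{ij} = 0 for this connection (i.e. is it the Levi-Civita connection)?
Using ∇_k g_{ij} = ∂_k g_{ij} - Γ^m_{ki} g_{mj} - Γ^m_{kj} g_{im}:
e.g. ∇_x g_{xx} = (0) - (0) - (0) = 0
Every component ∇_k g_{ij} vanishes: the connection is metric compatible.
Yes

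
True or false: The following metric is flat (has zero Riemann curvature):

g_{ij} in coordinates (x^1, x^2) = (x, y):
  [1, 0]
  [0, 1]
All metric components are constant, so every Christoffel symbol vanishes and R^i_{jkl} = 0.
True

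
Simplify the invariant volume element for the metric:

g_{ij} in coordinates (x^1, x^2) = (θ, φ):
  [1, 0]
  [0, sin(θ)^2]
det(g) = sin(θ)^2
√|det(g)| = sin(θ) (taking 0 < θ < π so that |sin(θ)| = sin(θ))
Volume element: dV = sin(θ) dθ dφ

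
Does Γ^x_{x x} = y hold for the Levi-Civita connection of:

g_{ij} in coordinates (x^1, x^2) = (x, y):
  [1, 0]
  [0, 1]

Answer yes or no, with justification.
Γ^x_{x x} = (1/2) g^{xx} (∂_x g_{xx} + ∂_x g_{xx} - ∂_x g_{xx}) = (1/2)(1)((0) + (0) - (0)) = 0
This differs from the proposed value y.
No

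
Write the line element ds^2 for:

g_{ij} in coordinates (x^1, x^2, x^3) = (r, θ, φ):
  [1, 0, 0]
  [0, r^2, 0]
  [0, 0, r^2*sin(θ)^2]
ds^2 = g_{ij} dx^i dx^j; only the non-zero components contribute.
ds^2 = dr^2 + r^2 dθ^2 + r^2*sin(θ)^2 dφ^2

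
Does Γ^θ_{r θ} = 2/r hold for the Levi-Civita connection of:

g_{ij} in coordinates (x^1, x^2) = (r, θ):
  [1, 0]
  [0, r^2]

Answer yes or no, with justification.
Γ^θ_{r θ} = (1/2) g^{θθ} (∂_r g_{θθ} + ∂_θ g_{θr} - ∂_θ g_{rθ}) = (1/2)(1/r^2)((2*r) + (0) - (0)) = 1/r
This differs from the proposed value 2/r.
No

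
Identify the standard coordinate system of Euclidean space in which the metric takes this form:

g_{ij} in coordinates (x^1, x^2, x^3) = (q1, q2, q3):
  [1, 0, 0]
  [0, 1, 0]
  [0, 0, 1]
All components are constant and the metric is the identity, i.e. orthonormal rectilinear coordinates.
Cartesian (3D) coordinates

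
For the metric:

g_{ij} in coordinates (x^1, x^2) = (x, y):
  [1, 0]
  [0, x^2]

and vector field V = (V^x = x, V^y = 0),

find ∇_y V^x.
Non-zero Christoffel symbols:
Γ^x_{y y} = -x
Γ^y_{x y} = 1/x
∇_y V^x = ∂_y V^x + Γ^x_{y j} V^j
  = (0) + (0)(x) + (-x)(0)
  = 0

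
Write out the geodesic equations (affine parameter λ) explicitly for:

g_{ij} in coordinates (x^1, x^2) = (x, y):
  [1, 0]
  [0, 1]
Geodesic equation: d^2x^k/dλ^2 + Γ^k_{ij} (dx^i/dλ)(dx^j/dλ) = 0.
All Christoffel symbols vanish, so the geodesics are straight lines:
d^2x/dλ^2 = 0
d^2y/dλ^2 = 0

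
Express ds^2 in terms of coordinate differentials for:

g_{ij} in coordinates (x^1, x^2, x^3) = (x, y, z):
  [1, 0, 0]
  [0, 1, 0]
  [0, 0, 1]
ds^2 = g_{ij} dx^i dx^j; only the non-zero components contribute.
ds^2 = dx^2 + dy^2 + dz^2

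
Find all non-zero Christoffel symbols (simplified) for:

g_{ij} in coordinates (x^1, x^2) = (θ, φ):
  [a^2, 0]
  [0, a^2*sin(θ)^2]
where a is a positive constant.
Using Γ^k_{ij} = (1/2) g^{km} (∂_i g_{mj} + ∂_j g_{mi} - ∂_m g_{ij}); the metric is diagonal, so only the m = k term contributes.
Non-zero symbols (using the symmetry Γ^k_{ij} = Γ^k_{ji}):
Γ^θ_{φ φ} = (1/2) g^{θθ} (∂_φ g_{θφ} + ∂_φ g_{θφ} - ∂_θ g_{φφ}) = (1/2)(1/a^2)((0) + (0) - (a^2*sin(2*θ))) = -sin(2*θ)/2
Γ^φ_{θ φ} = (1/2) g^{φφ} (∂_θ g_{φφ} + ∂_φ g_{φθ} - ∂_φ g_{θφ}) = (1/2)(1/(a^2*sin(θ)^2))((a^2*sin(2*θ)) + (0) - (0)) = 1/tan(θ)
All other Christoffel symbols are zero.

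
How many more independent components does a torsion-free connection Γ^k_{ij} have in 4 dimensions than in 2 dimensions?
Independent components in n dimensions: n × n(n+1)/2 = n^2(n+1)/2.
4D: 4 × 10 = 40
2D: 2 × 3 = 6
Difference = 40 - 6 = 34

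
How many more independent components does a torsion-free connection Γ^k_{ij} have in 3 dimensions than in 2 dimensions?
Independent components in n dimensions: n × n(n+1)/2 = n^2(n+1)/2.
3D: 3 × 6 = 18
2D: 2 × 3 = 6
Difference = 18 - 6 = 12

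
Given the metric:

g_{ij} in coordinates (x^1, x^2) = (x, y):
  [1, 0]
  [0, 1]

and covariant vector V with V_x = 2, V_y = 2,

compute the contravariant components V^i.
Inverse metric (diagonal): g^{xx} = 1, g^{yy} = 1
V^i = g^{ij} V_j:
V^x = (1)(2) + (0)(2) = 2
V^y = (0)(2) + (1)(2) = 2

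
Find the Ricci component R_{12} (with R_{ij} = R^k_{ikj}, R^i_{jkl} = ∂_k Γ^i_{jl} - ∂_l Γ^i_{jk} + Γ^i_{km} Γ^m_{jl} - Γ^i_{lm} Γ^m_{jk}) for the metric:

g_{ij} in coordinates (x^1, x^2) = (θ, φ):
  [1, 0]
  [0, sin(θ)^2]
Non-zero Christoffel symbols (Γ^k_{ij} = Γ^k_{ji}):
Γ^θ_{φ φ} = -sin(2*θ)/2
Γ^φ_{θ φ} = 1/tan(θ)
R^θ_{θ θ φ} = 0 (a repeated index in an antisymmetric pair)
R^φ_{θ φ φ} = 0 (a repeated index in an antisymmetric pair)
R_{θφ} = R^θ_{θ θ φ} + R^φ_{θ φ φ} = (0) + (0) = 0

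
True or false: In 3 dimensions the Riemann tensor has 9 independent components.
n^2(n^2-1)/12 = 9·8/12 = 6 independent components for n = 3.
False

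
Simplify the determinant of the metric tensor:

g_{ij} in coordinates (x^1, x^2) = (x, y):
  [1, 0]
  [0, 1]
For a 2×2 metric: det(g) = g_{11}·g_{22} - g_{12}·g_{21}
= (1)·(1) - (0)·(0)
= 1 - 0
det(g) = 1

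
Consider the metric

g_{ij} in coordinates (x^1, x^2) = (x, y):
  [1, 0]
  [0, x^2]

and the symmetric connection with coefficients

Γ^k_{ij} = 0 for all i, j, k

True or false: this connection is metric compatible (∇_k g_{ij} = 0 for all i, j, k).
Using ∇_k g_{ij} = ∂_k g_{ij} - Γ^m_{ki} g_{mj} - Γ^m_{kj} g_{im}:
∇_x g_{yy} = (2*x) - (0) - (0) = 2*x ≠ 0
So the connection is not metric compatible (it is not the Levi-Civita connection).
False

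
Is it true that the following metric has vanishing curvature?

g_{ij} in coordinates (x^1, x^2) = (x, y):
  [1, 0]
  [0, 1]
All metric components are constant, so every Christoffel symbol vanishes and R^i_{jkl} = 0.
Yes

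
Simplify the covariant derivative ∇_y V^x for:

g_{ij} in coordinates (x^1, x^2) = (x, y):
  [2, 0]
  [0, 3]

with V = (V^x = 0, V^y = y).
All Christoffel symbols are zero.
∇_y V^x = ∂_y V^x + Γ^x_{y j} V^j
  = (0) + (0)(0) + (0)(y)
  = 0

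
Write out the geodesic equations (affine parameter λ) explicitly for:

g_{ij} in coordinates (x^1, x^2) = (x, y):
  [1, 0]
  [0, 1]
Geodesic equation: d^2x^k/dλ^2 + Γ^k_{ij} (dx^i/dλ)(dx^j/dλ) = 0.
All Christoffel symbols vanish, so the geodesics are straight lines:
d^2x/dλ^2 = 0
d^2y/dλ^2 = 0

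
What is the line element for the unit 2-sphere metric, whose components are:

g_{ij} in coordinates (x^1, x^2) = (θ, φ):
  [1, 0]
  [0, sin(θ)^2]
ds^2 = g_{ij} dx^i dx^j; only the non-zero components contribute.
ds^2 = dθ^2 + sin(θ)^2 dφ^2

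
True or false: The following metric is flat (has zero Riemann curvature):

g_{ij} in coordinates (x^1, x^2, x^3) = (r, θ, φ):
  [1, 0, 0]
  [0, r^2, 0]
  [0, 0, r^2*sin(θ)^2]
Non-zero Christoffel symbols:
Γ^r_{θ θ} = -r
Γ^r_{φ φ} = -r*sin(θ)^2
Γ^θ_{r θ} = 1/r
Γ^θ_{φ φ} = -sin(2*θ)/2
Γ^φ_{r φ} = 1/r
Γ^φ_{θ φ} = 1/tan(θ)
Ricci tensor: R_{rr} = 0, R_{rθ} = 0, R_{rφ} = 0, R_{θθ} = 0, R_{θφ} = 0, R_{φφ} = 0
All R_{ij} vanish; in 3 dimensions the Riemann tensor is fully determined by the Ricci tensor, so R^i_{jkl} = 0: the metric is flat (curvilinear coordinates on flat space).
True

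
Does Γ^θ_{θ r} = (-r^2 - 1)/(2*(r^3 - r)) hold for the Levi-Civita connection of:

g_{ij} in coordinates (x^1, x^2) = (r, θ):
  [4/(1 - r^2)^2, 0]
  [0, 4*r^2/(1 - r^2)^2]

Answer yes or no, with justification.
Γ^θ_{θ r} = (1/2) g^{θθ} (∂_θ g_{θr} + ∂_r g_{θθ} - ∂_θ g_{θr}) = (1/2)((1 - r^2)^2/(4*r^2))((0) + (-8*(r^3 + r)/(r^2 - 1)^3) - (0)) = (-r^2 - 1)/(r^3 - r)
This differs from the proposed value (-r^2 - 1)/(2*(r^3 - r)).
No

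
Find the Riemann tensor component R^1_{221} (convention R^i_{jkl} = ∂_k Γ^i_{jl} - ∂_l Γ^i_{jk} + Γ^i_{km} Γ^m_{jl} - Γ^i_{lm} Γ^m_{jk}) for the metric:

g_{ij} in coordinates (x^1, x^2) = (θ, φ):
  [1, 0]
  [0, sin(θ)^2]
Non-zero Christoffel symbols (Γ^k_{ij} = Γ^k_{ji}):
Γ^θ_{φ φ} = -sin(2*θ)/2
Γ^φ_{θ φ} = 1/tan(θ)
R^θ_{φ φ θ} = ∂_φ Γ^θ_{φ θ} - ∂_θ Γ^θ_{φ φ} + Γ^θ_{φ m} Γ^m_{φ θ} - Γ^θ_{θ m} Γ^m_{φ φ}
  = (0) - (-cos(2*θ)) + (-cos(θ)^2) - (0) = -sin(θ)^2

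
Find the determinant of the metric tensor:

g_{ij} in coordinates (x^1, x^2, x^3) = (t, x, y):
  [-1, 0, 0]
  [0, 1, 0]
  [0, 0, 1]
Diagonal metric: det(g) = g_{11}·g_{22}·g_{33}
= (-1)·(1)·(1)
det(g) = -1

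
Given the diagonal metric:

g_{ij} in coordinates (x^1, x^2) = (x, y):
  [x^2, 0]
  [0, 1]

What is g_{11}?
With x^1 = x, x^2 = y, g_{11} = g_{xx} is the row-1, column-1 entry of the matrix.
g_{11} = x^2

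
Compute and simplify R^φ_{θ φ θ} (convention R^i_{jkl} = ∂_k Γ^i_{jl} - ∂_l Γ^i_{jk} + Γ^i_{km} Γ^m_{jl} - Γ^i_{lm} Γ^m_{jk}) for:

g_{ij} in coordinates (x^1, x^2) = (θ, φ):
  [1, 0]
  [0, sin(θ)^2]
Non-zero Christoffel symbols (Γ^k_{ij} = Γ^k_{ji}):
Γ^θ_{φ φ} = -sin(2*θ)/2
Γ^φ_{θ φ} = 1/tan(θ)
R^φ_{θ φ θ} = ∂_φ Γ^φ_{θ θ} - ∂_θ Γ^φ_{θ φ} + Γ^φ_{φ m} Γ^m_{θ θ} - Γ^φ_{θ m} Γ^m_{θ φ}
  = (0) - (-1/sin(θ)^2) + (0) - (1/tan(θ)^2) = 1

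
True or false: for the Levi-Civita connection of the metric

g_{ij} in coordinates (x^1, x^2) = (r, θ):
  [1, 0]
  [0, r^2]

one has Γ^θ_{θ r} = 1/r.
Γ^θ_{θ r} = (1/2) g^{θθ} (∂_θ g_{θr} + ∂_r g_{θθ} - ∂_θ g_{θr}) = (1/2)(1/r^2)((0) + (2*r) - (0)) = 1/r
This equals the proposed value 1/r.
True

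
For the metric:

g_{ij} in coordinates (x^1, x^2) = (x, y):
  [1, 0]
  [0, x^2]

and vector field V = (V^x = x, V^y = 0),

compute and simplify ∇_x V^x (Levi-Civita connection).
Non-zero Christoffel symbols:
Γ^x_{y y} = -x
Γ^y_{x y} = 1/x
∇_x V^x = ∂_x V^x + Γ^x_{x j} V^j
  = (1) + (0)(x) + (0)(0)
  = 1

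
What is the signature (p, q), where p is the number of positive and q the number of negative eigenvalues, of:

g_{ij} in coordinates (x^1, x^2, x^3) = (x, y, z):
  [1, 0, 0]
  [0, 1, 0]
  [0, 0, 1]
The metric is diagonal, so its eigenvalues are the diagonal entries: 1, 1, 1 (at a generic point, where coordinate-dependent entries are positive).
3 positive, 0 negative.
(3, 0) - Riemannian (positive definite)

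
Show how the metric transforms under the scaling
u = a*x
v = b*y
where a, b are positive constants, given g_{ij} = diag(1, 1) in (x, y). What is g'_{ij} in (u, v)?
Invert the transformation: x = u/a, y = v/b
g'_{ij} = (∂x^k/∂x'^i)(∂x^l/∂x'^j) g_{kl}; with g_{kl} = δ_{kl} this is Σ_k (∂x^k/∂x'^i)(∂x^k/∂x'^j).
Jacobian: ∂x/∂u = 1/a, ∂x/∂v = 0, ∂y/∂u = 0, ∂y/∂v = 1/b
g'_{uu} = (1/a)(1/a) + (0)(0) = 1/a^2
g'_{uv} = (1/a)(0) + (0)(1/b) = 0
g'_{vv} = (0)(0) + (1/b)(1/b) = 1/b^2
g'_{ij} = diag(1/a^2, 1/b^2)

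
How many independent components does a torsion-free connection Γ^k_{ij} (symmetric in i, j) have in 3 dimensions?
Γ^k_{ij} has n choices for the upper index and n(n+1)/2 independent symmetric lower index pairs.
Total = 3 × 3×4/2 = 3 × 6 = 18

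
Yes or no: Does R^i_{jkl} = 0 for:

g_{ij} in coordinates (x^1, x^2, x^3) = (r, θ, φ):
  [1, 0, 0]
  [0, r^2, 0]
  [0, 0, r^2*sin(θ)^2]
Non-zero Christoffel symbols:
Γ^r_{θ θ} = -r
Γ^r_{φ φ} = -r*sin(θ)^2
Γ^θ_{r θ} = 1/r
Γ^θ_{φ φ} = -sin(2*θ)/2
Γ^φ_{r φ} = 1/r
Γ^φ_{θ φ} = 1/tan(θ)
Ricci tensor: R_{rr} = 0, R_{rθ} = 0, R_{rφ} = 0, R_{θθ} = 0, R_{θφ} = 0, R_{φφ} = 0
All R_{ij} vanish; in 3 dimensions the Riemann tensor is fully determined by the Ricci tensor, so R^i_{jkl} = 0: the metric is flat (curvilinear coordinates on flat space).
Yes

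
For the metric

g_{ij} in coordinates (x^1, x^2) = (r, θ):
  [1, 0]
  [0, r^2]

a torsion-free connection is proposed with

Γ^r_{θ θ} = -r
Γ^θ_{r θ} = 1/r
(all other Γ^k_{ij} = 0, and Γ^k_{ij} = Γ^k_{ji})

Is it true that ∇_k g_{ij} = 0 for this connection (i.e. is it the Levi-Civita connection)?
Using ∇_k g_{ij} = ∂_k g_{ij} - Γ^m_{ki} g_{mj} - Γ^m_{kj} g_{im}:
e.g. ∇_r g_{θθ} = (2*r) - (r) - (r) = 0
Every component ∇_k g_{ij} vanishes: the connection is metric compatible.
Yes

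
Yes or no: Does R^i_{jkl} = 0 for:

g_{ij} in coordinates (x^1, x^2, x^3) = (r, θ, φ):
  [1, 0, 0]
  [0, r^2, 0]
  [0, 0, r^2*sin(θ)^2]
Non-zero Christoffel symbols:
Γ^r_{θ θ} = -r
Γ^r_{φ φ} = -r*sin(θ)^2
Γ^θ_{r θ} = 1/r
Γ^θ_{φ φ} = -sin(2*θ)/2
Γ^φ_{r φ} = 1/r
Γ^φ_{θ φ} = 1/tan(θ)
Ricci tensor: R_{rr} = 0, R_{rθ} = 0, R_{rφ} = 0, R_{θθ} = 0, R_{θφ} = 0, R_{φφ} = 0
All R_{ij} vanish; in 3 dimensions the Riemann tensor is fully determined by the Ricci tensor, so R^i_{jkl} = 0: the metric is flat (curvilinear coordinates on flat space).
Yes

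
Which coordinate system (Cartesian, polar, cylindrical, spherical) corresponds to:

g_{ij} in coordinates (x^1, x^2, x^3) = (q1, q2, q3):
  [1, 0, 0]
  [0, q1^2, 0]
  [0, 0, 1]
The line element ds^2 = dq1^2 + q1^2 dq2^2 + dq3^2 is dr^2 + r^2 dθ^2 + dz^2 with q1 = r, q2 = θ, q3 = z.
cylindrical coordinates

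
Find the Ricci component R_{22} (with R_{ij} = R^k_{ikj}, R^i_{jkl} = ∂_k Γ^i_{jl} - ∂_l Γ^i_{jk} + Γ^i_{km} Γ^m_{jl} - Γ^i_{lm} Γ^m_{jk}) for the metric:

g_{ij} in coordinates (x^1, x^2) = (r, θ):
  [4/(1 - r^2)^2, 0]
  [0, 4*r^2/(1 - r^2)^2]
Non-zero Christoffel symbols (Γ^k_{ij} = Γ^k_{ji}):
Γ^r_{r r} = 2*r/(1 - r^2)
Γ^r_{θ θ} = (r^3 + r)/(r^2 - 1)
Γ^θ_{r θ} = (-r^2 - 1)/(r^3 - r)
R^r_{θ r θ} = ∂_r Γ^r_{θ θ} - ∂_θ Γ^r_{θ r} + Γ^r_{r m} Γ^m_{θ θ} - Γ^r_{θ m} Γ^m_{θ r}
  = ((r^4 - 4*r^2 - 1)/(r^2 - 1)^2) - (0) + (-2*r^2*(r^2 + 1)/(r^2 - 1)^2) - (-(r^2 + 1)^2/(r^2 - 1)^2) = -4*r^2/(r^2 - 1)^2
R^θ_{θ θ θ} = 0 (a repeated index in an antisymmetric pair)
R_{θθ} = R^r_{θ r θ} + R^θ_{θ θ θ} = (-4*r^2/(r^2 - 1)^2) + (0) = -4*r^2/(r^2 - 1)^2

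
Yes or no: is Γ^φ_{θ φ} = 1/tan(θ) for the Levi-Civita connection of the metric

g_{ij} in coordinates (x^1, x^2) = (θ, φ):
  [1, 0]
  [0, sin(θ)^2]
Γ^φ_{θ φ} = (1/2) g^{φφ} (∂_θ g_{φφ} + ∂_φ g_{φθ} - ∂_φ g_{θφ}) = (1/2)(1/sin(θ)^2)((sin(2*θ)) + (0) - (0)) = 1/tan(θ)
This equals the proposed value 1/tan(θ).
Yes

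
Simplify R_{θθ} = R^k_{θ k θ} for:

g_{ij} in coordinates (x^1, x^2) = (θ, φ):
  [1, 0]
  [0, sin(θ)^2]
Non-zero Christoffel symbols (Γ^k_{ij} = Γ^k_{ji}):
Γ^θ_{φ φ} = -sin(2*θ)/2
Γ^φ_{θ φ} = 1/tan(θ)
R^θ_{θ θ θ} = 0 (a repeated index in an antisymmetric pair)
R^φ_{θ φ θ} = ∂_φ Γ^φ_{θ θ} - ∂_θ Γ^φ_{θ φ} + Γ^φ_{φ m} Γ^m_{θ θ} - Γ^φ_{θ m} Γ^m_{θ φ}
  = (0) - (-1/sin(θ)^2) + (0) - (1/tan(θ)^2) = 1
R_{θθ} = R^θ_{θ θ θ} + R^φ_{θ φ θ} = (0) + (1) = 1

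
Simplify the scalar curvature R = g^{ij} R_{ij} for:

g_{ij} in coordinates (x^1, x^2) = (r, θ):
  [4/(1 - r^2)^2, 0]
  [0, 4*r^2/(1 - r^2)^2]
Non-zero Christoffel symbols (Γ^k_{ij} = Γ^k_{ji}):
Γ^r_{r r} = 2*r/(1 - r^2)
Γ^r_{θ θ} = (r^3 + r)/(r^2 - 1)
Γ^θ_{r θ} = (-r^2 - 1)/(r^3 - r)
Ricci tensor (R_{ij} = R^k_{ikj}): R_{rr} = -4/(r^2 - 1)^2, R_{rθ} = 0, R_{θθ} = -4*r^2/(r^2 - 1)^2
Inverse metric: g^{rr} = (1 - r^2)^2/4, g^{θθ} = (1 - r^2)^2/(4*r^2)
R = g^{ij} R_{ij} = ((1 - r^2)^2/4)(-4/(r^2 - 1)^2) + ((1 - r^2)^2/(4*r^2))(-4*r^2/(r^2 - 1)^2) = -2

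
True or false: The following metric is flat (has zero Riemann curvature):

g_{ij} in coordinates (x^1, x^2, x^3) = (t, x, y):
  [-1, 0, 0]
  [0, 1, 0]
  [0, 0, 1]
All metric components are constant, so every Christoffel symbol vanishes and R^i_{jkl} = 0.
True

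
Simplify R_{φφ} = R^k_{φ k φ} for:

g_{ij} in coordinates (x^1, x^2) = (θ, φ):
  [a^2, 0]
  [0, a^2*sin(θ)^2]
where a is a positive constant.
Non-zero Christoffel symbols (Γ^k_{ij} = Γ^k_{ji}):
Γ^θ_{φ φ} = -sin(2*θ)/2
Γ^φ_{θ φ} = 1/tan(θ)
R^θ_{φ θ φ} = ∂_θ Γ^θ_{φ φ} - ∂_φ Γ^θ_{φ θ} + Γ^θ_{θ m} Γ^m_{φ φ} - Γ^θ_{φ m} Γ^m_{φ θ}
  = (-cos(2*θ)) - (0) + (0) - (-cos(θ)^2) = sin(θ)^2
R^φ_{φ φ φ} = 0 (a repeated index in an antisymmetric pair)
R_{φφ} = R^θ_{φ θ φ} + R^φ_{φ φ φ} = (sin(θ)^2) + (0) = sin(θ)^2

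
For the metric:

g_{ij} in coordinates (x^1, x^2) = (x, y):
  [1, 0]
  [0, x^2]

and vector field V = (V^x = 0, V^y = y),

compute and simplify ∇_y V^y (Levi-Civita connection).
Non-zero Christoffel symbols:
Γ^x_{y y} = -x
Γ^y_{x y} = 1/x
∇_y V^y = ∂_y V^y + Γ^y_{y j} V^j
  = (1) + (1/x)(0) + (0)(y)
  = 1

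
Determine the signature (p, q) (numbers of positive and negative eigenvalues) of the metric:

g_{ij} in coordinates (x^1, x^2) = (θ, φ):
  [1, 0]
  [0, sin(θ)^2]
The metric is diagonal, so its eigenvalues are the diagonal entries: 1, sin(θ)^2 (at a generic point, where coordinate-dependent entries are positive).
2 positive, 0 negative.
(2, 0) - Riemannian (positive definite)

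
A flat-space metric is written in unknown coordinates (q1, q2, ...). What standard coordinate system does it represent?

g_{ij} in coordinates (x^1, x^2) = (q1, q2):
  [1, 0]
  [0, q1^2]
The line element ds^2 = dq1^2 + q1^2 dq2^2 is dr^2 + r^2 dθ^2 with q1 = r, q2 = θ.
polar coordinates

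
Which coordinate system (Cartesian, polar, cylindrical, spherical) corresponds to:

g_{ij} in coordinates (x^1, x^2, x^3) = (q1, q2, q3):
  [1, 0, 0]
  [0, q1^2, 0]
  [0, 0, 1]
The line element ds^2 = dq1^2 + q1^2 dq2^2 + dq3^2 is dr^2 + r^2 dθ^2 + dz^2 with q1 = r, q2 = θ, q3 = z.
cylindrical coordinates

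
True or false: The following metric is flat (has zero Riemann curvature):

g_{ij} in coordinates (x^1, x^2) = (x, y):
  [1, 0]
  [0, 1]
All metric components are constant, so every Christoffel symbol vanishes and R^i_{jkl} = 0.
True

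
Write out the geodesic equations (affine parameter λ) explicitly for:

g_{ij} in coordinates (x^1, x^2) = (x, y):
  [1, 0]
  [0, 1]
Geodesic equation: d^2x^k/dλ^2 + Γ^k_{ij} (dx^i/dλ)(dx^j/dλ) = 0.
All Christoffel symbols vanish, so the geodesics are straight lines:
d^2x/dλ^2 = 0
d^2y/dλ^2 = 0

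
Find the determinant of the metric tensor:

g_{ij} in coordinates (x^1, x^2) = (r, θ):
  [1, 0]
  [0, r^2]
For a 2×2 metric: det(g) = g_{11}·g_{22} - g_{12}·g_{21}
= (1)·(r^2) - (0)·(0)
= r^2 - 0
det(g) = r^2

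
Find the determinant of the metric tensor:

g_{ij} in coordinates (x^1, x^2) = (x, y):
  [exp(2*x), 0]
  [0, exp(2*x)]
For a 2×2 metric: det(g) = g_{11}·g_{22} - g_{12}·g_{21}
= (exp(2*x))·(exp(2*x)) - (0)·(0)
= exp(4*x) - 0
det(g) = exp(4*x)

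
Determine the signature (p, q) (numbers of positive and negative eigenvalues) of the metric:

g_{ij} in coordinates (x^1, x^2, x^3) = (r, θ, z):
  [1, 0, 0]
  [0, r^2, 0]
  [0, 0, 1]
The metric is diagonal, so its eigenvalues are the diagonal entries: 1, r^2, 1 (at a generic point, where coordinate-dependent entries are positive).
3 positive, 0 negative.
(3, 0) - Riemannian (positive definite)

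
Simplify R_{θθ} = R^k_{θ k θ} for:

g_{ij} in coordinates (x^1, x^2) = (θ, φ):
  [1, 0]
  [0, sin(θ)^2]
Non-zero Christoffel symbols (Γ^k_{ij} = Γ^k_{ji}):
Γ^θ_{φ φ} = -sin(2*θ)/2
Γ^φ_{θ φ} = 1/tan(θ)
R^θ_{θ θ θ} = 0 (a repeated index in an antisymmetric pair)
R^φ_{θ φ θ} = ∂_φ Γ^φ_{θ θ} - ∂_θ Γ^φ_{θ φ} + Γ^φ_{φ m} Γ^m_{θ θ} - Γ^φ_{θ m} Γ^m_{θ φ}
  = (0) - (-1/sin(θ)^2) + (0) - (1/tan(θ)^2) = 1
R_{θθ} = R^θ_{θ θ θ} + R^φ_{θ φ θ} = (0) + (1) = 1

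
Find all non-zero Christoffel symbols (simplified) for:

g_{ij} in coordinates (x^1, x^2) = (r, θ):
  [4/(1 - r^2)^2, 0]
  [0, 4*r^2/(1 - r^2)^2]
Using Γ^k_{ij} = (1/2) g^{km} (∂_i g_{mj} + ∂_j g_{mi} - ∂_m g_{ij}); the metric is diagonal, so only the m = k term contributes.
Non-zero symbols (using the symmetry Γ^k_{ij} = Γ^k_{ji}):
Γ^r_{r r} = (1/2) g^{rr} (∂_r g_{rr} + ∂_r g_{rr} - ∂_r g_{rr}) = (1/2)((1 - r^2)^2/4)((16*r/(1 - r^2)^3) + (16*r/(1 - r^2)^3) - (16*r/(1 - r^2)^3)) = 2*r/(1 - r^2)
Γ^r_{θ θ} = (1/2) g^{rr} (∂_θ g_{rθ} + ∂_θ g_{rθ} - ∂_r g_{θθ}) = (1/2)((1 - r^2)^2/4)((0) + (0) - (-8*(r^3 + r)/(r^2 - 1)^3)) = (r^3 + r)/(r^2 - 1)
Γ^θ_{r θ} = (1/2) g^{θθ} (∂_r g_{θθ} + ∂_θ g_{θr} - ∂_θ g_{rθ}) = (1/2)((1 - r^2)^2/(4*r^2))((-8*(r^3 + r)/(r^2 - 1)^3) + (0) - (0)) = (-r^2 - 1)/(r^3 - r)
All other Christoffel symbols are zero.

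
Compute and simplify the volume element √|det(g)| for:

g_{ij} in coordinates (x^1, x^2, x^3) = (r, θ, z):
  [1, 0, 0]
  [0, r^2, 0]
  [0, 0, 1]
det(g) = r^2
√|det(g)| = r
Volume element: dV = r dr dθ dz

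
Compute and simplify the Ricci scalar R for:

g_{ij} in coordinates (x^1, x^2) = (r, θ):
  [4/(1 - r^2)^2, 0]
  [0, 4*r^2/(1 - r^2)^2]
Non-zero Christoffel symbols (Γ^k_{ij} = Γ^k_{ji}):
Γ^r_{r r} = 2*r/(1 - r^2)
Γ^r_{θ θ} = (r^3 + r)/(r^2 - 1)
Γ^θ_{r θ} = (-r^2 - 1)/(r^3 - r)
Ricci tensor (R_{ij} = R^k_{ikj}): R_{rr} = -4/(r^2 - 1)^2, R_{rθ} = 0, R_{θθ} = -4*r^2/(r^2 - 1)^2
Inverse metric: g^{rr} = (1 - r^2)^2/4, g^{θθ} = (1 - r^2)^2/(4*r^2)
R = g^{ij} R_{ij} = ((1 - r^2)^2/4)(-4/(r^2 - 1)^2) + ((1 - r^2)^2/(4*r^2))(-4*r^2/(r^2 - 1)^2) = -2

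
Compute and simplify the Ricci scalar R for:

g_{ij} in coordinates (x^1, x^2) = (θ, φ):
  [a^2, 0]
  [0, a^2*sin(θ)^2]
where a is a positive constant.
Non-zero Christoffel symbols (Γ^k_{ij} = Γ^k_{ji}):
Γ^θ_{φ φ} = -sin(2*θ)/2
Γ^φ_{θ φ} = 1/tan(θ)
Ricci tensor (R_{ij} = R^k_{ikj}): R_{θθ} = 1, R_{θφ} = 0, R_{φφ} = sin(θ)^2
Inverse metric: g^{θθ} = 1/a^2, g^{φφ} = 1/(a^2*sin(θ)^2)
R = g^{ij} R_{ij} = (1/a^2)(1) + (1/(a^2*sin(θ)^2))(sin(θ)^2) = 2/a^2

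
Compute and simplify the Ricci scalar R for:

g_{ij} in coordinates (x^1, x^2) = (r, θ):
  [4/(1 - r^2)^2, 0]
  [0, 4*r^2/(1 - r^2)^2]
Non-zero Christoffel symbols (Γ^k_{ij} = Γ^k_{ji}):
Γ^r_{r r} = 2*r/(1 - r^2)
Γ^r_{θ θ} = (r^3 + r)/(r^2 - 1)
Γ^θ_{r θ} = (-r^2 - 1)/(r^3 - r)
Ricci tensor (R_{ij} = R^k_{ikj}): R_{rr} = -4/(r^2 - 1)^2, R_{rθ} = 0, R_{θθ} = -4*r^2/(r^2 - 1)^2
Inverse metric: g^{rr} = (1 - r^2)^2/4, g^{θθ} = (1 - r^2)^2/(4*r^2)
R = g^{ij} R_{ij} = ((1 - r^2)^2/4)(-4/(r^2 - 1)^2) + ((1 - r^2)^2/(4*r^2))(-4*r^2/(r^2 - 1)^2) = -2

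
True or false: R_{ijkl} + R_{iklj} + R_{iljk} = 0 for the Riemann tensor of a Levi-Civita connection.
This is the first (algebraic) Bianchi identity.
True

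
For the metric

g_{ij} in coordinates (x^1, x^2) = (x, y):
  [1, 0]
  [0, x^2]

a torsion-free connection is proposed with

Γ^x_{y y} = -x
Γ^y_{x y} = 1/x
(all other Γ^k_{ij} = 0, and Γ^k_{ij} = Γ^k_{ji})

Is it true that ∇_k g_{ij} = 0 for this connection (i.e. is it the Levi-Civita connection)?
Using ∇_k g_{ij} = ∂_k g_{ij} - Γ^m_{ki} g_{mj} - Γ^m_{kj} g_{im}:
e.g. ∇_x g_{yy} = (2*x) - (x) - (x) = 0
Every component ∇_k g_{ij} vanishes: the connection is metric compatible.
Yes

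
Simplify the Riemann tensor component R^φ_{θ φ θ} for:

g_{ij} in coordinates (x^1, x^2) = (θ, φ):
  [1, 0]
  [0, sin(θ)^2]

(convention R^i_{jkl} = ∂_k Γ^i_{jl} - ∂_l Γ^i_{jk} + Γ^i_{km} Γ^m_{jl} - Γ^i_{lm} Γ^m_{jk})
Non-zero Christoffel symbols (Γ^k_{ij} = Γ^k_{ji}):
Γ^θ_{φ φ} = -sin(2*θ)/2
Γ^φ_{θ φ} = 1/tan(θ)
R^φ_{θ φ θ} = ∂_φ Γ^φ_{θ θ} - ∂_θ Γ^φ_{θ φ} + Γ^φ_{φ m} Γ^m_{θ θ} - Γ^φ_{θ m} Γ^m_{θ φ}
  = (0) - (-1/sin(θ)^2) + (0) - (1/tan(θ)^2) = 1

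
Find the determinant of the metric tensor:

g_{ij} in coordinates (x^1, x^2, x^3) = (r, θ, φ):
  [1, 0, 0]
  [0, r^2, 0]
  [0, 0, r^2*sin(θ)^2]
Diagonal metric: det(g) = g_{11}·g_{22}·g_{33}
= (1)·(r^2)·(r^2*sin(θ)^2)
det(g) = r^4*sin(θ)^2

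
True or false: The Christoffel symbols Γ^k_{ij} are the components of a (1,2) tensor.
Under a change of coordinates Γ picks up an inhomogeneous term ∂²x/∂x'∂x'; e.g. Γ = 0 in Cartesian coordinates but Γ^r_{θθ} = -r in polar coordinates on the same flat plane.
False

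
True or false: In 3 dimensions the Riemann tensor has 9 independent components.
n^2(n^2-1)/12 = 9·8/12 = 6 independent components for n = 3.
False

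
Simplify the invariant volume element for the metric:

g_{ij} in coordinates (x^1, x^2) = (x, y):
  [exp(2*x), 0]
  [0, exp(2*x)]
det(g) = exp(4*x)
√|det(g)| = exp(2*x)
Volume element: dV = exp(2*x) dx dy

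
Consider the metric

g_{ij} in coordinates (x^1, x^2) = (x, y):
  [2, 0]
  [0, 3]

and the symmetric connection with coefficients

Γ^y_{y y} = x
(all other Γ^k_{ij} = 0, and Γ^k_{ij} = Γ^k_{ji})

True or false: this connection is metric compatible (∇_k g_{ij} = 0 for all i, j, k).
Using ∇_k g_{ij} = ∂_k g_{ij} - Γ^m_{ki} g_{mj} - Γ^m_{kj} g_{im}:
∇_y g_{yy} = (0) - (3*x) - (3*x) = -6*x ≠ 0
So the connection is not metric compatible (it is not the Levi-Civita connection).
False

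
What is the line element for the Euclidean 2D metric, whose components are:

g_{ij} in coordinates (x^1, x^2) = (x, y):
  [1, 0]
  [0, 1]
ds^2 = g_{ij} dx^i dx^j; only the non-zero components contribute.
ds^2 = dx^2 + dy^2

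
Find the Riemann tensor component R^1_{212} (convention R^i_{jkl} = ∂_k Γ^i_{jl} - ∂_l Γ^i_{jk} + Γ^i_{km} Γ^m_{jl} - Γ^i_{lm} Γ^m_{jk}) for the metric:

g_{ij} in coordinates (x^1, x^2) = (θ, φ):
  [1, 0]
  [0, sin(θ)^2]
Non-zero Christoffel symbols (Γ^k_{ij} = Γ^k_{ji}):
Γ^θ_{φ φ} = -sin(2*θ)/2
Γ^φ_{θ φ} = 1/tan(θ)
R^θ_{φ θ φ} = ∂_θ Γ^θ_{φ φ} - ∂_φ Γ^θ_{φ θ} + Γ^θ_{θ m} Γ^m_{φ φ} - Γ^θ_{φ m} Γ^m_{φ θ}
  = (-cos(2*θ)) - (0) + (0) - (-cos(θ)^2) = sin(θ)^2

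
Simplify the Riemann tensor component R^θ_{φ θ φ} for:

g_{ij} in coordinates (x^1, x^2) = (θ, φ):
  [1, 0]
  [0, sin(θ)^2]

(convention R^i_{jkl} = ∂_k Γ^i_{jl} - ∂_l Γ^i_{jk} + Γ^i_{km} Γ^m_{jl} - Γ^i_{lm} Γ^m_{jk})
Non-zero Christoffel symbols (Γ^k_{ij} = Γ^k_{ji}):
Γ^θ_{φ φ} = -sin(2*θ)/2
Γ^φ_{θ φ} = 1/tan(θ)
R^θ_{φ θ φ} = ∂_θ Γ^θ_{φ φ} - ∂_φ Γ^θ_{φ θ} + Γ^θ_{θ m} Γ^m_{φ φ} - Γ^θ_{φ m} Γ^m_{φ θ}
  = (-cos(2*θ)) - (0) + (0) - (-cos(θ)^2) = sin(θ)^2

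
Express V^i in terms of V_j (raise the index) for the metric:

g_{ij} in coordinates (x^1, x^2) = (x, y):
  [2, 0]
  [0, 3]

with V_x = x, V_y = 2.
Inverse metric (diagonal): g^{xx} = 1/2, g^{yy} = 1/3
V^i = g^{ij} V_j:
V^x = (1/2)(x) + (0)(2) = x/2
V^y = (0)(x) + (1/3)(2) = 2/3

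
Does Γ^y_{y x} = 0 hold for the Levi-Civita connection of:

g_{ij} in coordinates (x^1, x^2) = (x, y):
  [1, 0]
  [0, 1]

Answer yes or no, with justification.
Γ^y_{y x} = (1/2) g^{yy} (∂_y g_{yx} + ∂_x g_{yy} - ∂_y g_{yx}) = (1/2)(1)((0) + (0) - (0)) = 0
This equals the proposed value 0.
Yes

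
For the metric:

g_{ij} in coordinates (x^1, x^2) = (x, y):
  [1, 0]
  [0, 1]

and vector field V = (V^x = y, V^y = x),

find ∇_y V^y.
All Christoffel symbols are zero.
∇_y V^y = ∂_y V^y + Γ^y_{y j} V^j
  = (0) + (0)(y) + (0)(x)
  = 0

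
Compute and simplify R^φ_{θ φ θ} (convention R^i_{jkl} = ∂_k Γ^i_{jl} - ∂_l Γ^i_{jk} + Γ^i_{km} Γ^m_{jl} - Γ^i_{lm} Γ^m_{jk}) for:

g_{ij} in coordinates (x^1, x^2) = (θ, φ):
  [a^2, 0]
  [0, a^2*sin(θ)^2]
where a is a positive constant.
Non-zero Christoffel symbols (Γ^k_{ij} = Γ^k_{ji}):
Γ^θ_{φ φ} = -sin(2*θ)/2
Γ^φ_{θ φ} = 1/tan(θ)
R^φ_{θ φ θ} = ∂_φ Γ^φ_{θ θ} - ∂_θ Γ^φ_{θ φ} + Γ^φ_{φ m} Γ^m_{θ θ} - Γ^φ_{θ m} Γ^m_{θ φ}
  = (0) - (-1/sin(θ)^2) + (0) - (1/tan(θ)^2) = 1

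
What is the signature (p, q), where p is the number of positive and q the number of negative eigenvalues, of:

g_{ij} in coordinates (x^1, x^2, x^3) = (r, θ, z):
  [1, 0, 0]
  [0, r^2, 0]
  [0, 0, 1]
The metric is diagonal, so its eigenvalues are the diagonal entries: 1, r^2, 1 (at a generic point, where coordinate-dependent entries are positive).
3 positive, 0 negative.
(3, 0) - Riemannian (positive definite)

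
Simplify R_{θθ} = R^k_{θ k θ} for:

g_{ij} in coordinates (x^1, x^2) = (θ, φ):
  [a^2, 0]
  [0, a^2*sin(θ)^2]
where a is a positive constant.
Non-zero Christoffel symbols (Γ^k_{ij} = Γ^k_{ji}):
Γ^θ_{φ φ} = -sin(2*θ)/2
Γ^φ_{θ φ} = 1/tan(θ)
R^θ_{θ θ θ} = 0 (a repeated index in an antisymmetric pair)
R^φ_{θ φ θ} = ∂_φ Γ^φ_{θ θ} - ∂_θ Γ^φ_{θ φ} + Γ^φ_{φ m} Γ^m_{θ θ} - Γ^φ_{θ m} Γ^m_{θ φ}
  = (0) - (-1/sin(θ)^2) + (0) - (1/tan(θ)^2) = 1
R_{θθ} = R^θ_{θ θ θ} + R^φ_{θ φ θ} = (0) + (1) = 1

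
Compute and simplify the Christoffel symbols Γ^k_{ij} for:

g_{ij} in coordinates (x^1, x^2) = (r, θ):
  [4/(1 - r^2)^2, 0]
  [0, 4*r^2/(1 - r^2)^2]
Using Γ^k_{ij} = (1/2) g^{km} (∂_i g_{mj} + ∂_j g_{mi} - ∂_m g_{ij}); the metric is diagonal, so only the m = k term contributes.
Non-zero symbols (using the symmetry Γ^k_{ij} = Γ^k_{ji}):
Γ^r_{r r} = (1/2) g^{rr} (∂_r g_{rr} + ∂_r g_{rr} - ∂_r g_{rr}) = (1/2)((1 - r^2)^2/4)((16*r/(1 - r^2)^3) + (16*r/(1 - r^2)^3) - (16*r/(1 - r^2)^3)) = 2*r/(1 - r^2)
Γ^r_{θ θ} = (1/2) g^{rr} (∂_θ g_{rθ} + ∂_θ g_{rθ} - ∂_r g_{θθ}) = (1/2)((1 - r^2)^2/4)((0) + (0) - (-8*(r^3 + r)/(r^2 - 1)^3)) = (r^3 + r)/(r^2 - 1)
Γ^θ_{r θ} = (1/2) g^{θθ} (∂_r g_{θθ} + ∂_θ g_{θr} - ∂_θ g_{rθ}) = (1/2)((1 - r^2)^2/(4*r^2))((-8*(r^3 + r)/(r^2 - 1)^3) + (0) - (0)) = (-r^2 - 1)/(r^3 - r)
All other Christoffel symbols are zero.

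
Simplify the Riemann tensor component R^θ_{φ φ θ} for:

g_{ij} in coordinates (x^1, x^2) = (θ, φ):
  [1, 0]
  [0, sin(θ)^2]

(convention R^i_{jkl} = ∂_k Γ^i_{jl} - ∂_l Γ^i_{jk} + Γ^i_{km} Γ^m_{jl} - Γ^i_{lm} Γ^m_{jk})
Non-zero Christoffel symbols (Γ^k_{ij} = Γ^k_{ji}):
Γ^θ_{φ φ} = -sin(2*θ)/2
Γ^φ_{θ φ} = 1/tan(θ)
R^θ_{φ φ θ} = ∂_φ Γ^θ_{φ θ} - ∂_θ Γ^θ_{φ φ} + Γ^θ_{φ m} Γ^m_{φ θ} - Γ^θ_{θ m} Γ^m_{φ φ}
  = (0) - (-cos(2*θ)) + (-cos(θ)^2) - (0) = -sin(θ)^2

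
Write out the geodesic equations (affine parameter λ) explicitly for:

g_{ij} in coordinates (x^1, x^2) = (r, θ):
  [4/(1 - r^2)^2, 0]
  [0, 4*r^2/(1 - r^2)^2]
Geodesic equation: d^2x^k/dλ^2 + Γ^k_{ij} (dx^i/dλ)(dx^j/dλ) = 0.
Non-zero Christoffel symbols:
Γ^r_{r r} = 2*r/(1 - r^2)
Γ^r_{θ θ} = (r^3 + r)/(r^2 - 1)
Γ^θ_{r θ} = (-r^2 - 1)/(r^3 - r)
Substituting (the symmetric pair Γ^k_{ij}, Γ^k_{ji} combines into a factor 2):
d^2r/dλ^2 + (2*r/(1 - r^2)) (dr/dλ)^2 + ((r^3 + r)/(r^2 - 1)) (dθ/dλ)^2 = 0
d^2θ/dλ^2 + ((-2*r^2 - 2)/(r^3 - r)) (dr/dλ)(dθ/dλ) = 0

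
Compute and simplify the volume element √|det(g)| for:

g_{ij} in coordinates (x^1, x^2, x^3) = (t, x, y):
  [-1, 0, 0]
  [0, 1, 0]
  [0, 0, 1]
det(g) = -1
√|det(g)| = 1
Volume element: dV = 1 dt dx dy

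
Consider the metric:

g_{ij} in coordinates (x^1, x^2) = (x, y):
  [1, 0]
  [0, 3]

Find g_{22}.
With x^1 = x, x^2 = y, g_{22} = g_{yy} is the row-2, column-2 entry of the matrix.
g_{22} = 3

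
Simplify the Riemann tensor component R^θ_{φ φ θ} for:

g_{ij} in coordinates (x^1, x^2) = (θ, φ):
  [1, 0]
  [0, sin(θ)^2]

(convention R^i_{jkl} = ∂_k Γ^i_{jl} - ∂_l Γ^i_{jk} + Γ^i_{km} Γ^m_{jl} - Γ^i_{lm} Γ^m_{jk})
Non-zero Christoffel symbols (Γ^k_{ij} = Γ^k_{ji}):
Γ^θ_{φ φ} = -sin(2*θ)/2
Γ^φ_{θ φ} = 1/tan(θ)
R^θ_{φ φ θ} = ∂_φ Γ^θ_{φ θ} - ∂_θ Γ^θ_{φ φ} + Γ^θ_{φ m} Γ^m_{φ θ} - Γ^θ_{θ m} Γ^m_{φ φ}
  = (0) - (-cos(2*θ)) + (-cos(θ)^2) - (0) = -sin(θ)^2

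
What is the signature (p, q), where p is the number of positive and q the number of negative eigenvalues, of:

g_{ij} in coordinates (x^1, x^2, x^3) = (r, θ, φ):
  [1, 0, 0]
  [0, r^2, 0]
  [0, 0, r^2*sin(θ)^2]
The metric is diagonal, so its eigenvalues are the diagonal entries: 1, r^2, r^2*sin(θ)^2 (at a generic point, where coordinate-dependent entries are positive).
3 positive, 0 negative.
(3, 0) - Riemannian (positive definite)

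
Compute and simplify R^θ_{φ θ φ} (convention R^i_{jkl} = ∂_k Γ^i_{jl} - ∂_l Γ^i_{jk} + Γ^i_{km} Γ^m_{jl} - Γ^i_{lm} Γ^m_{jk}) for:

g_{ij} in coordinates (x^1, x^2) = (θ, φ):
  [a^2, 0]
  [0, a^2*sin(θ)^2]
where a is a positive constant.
Non-zero Christoffel symbols (Γ^k_{ij} = Γ^k_{ji}):
Γ^θ_{φ φ} = -sin(2*θ)/2
Γ^φ_{θ φ} = 1/tan(θ)
R^θ_{φ θ φ} = ∂_θ Γ^θ_{φ φ} - ∂_φ Γ^θ_{φ θ} + Γ^θ_{θ m} Γ^m_{φ φ} - Γ^θ_{φ m} Γ^m_{φ θ}
  = (-cos(2*θ)) - (0) + (0) - (-cos(θ)^2) = sin(θ)^2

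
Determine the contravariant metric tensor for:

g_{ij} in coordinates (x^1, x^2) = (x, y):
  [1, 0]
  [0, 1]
The metric is diagonal, so g^{ij} is diagonal with entries 1/g_{ii}: diag(1, 1).
g^{ij}:
  [1, 0]
  [0, 1]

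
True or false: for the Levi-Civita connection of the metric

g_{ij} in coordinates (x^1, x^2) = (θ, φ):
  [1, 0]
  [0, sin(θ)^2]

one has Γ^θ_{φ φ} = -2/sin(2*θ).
Γ^θ_{φ φ} = (1/2) g^{θθ} (∂_φ g_{θφ} + ∂_φ g_{θφ} - ∂_θ g_{φφ}) = (1/2)(1)((0) + (0) - (sin(2*θ))) = -sin(2*θ)/2
This differs from the proposed value -2/sin(2*θ).
False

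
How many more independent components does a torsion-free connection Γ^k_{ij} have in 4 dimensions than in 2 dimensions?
Independent components in n dimensions: n × n(n+1)/2 = n^2(n+1)/2.
4D: 4 × 10 = 40
2D: 2 × 3 = 6
Difference = 40 - 6 = 34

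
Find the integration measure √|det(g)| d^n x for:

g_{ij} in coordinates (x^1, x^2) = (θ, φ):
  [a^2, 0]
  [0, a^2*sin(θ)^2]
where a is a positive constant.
det(g) = a^4*sin(θ)^2
√|det(g)| = a^2*sin(θ) (taking 0 < θ < π so that |sin(θ)| = sin(θ))
Volume element: dV = a^2*sin(θ) dθ dφ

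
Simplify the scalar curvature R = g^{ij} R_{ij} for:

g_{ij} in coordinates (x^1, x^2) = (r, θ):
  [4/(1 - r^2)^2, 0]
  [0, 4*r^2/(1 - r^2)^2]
Non-zero Christoffel symbols (Γ^k_{ij} = Γ^k_{ji}):
Γ^r_{r r} = 2*r/(1 - r^2)
Γ^r_{θ θ} = (r^3 + r)/(r^2 - 1)
Γ^θ_{r θ} = (-r^2 - 1)/(r^3 - r)
Ricci tensor (R_{ij} = R^k_{ikj}): R_{rr} = -4/(r^2 - 1)^2, R_{rθ} = 0, R_{θθ} = -4*r^2/(r^2 - 1)^2
Inverse metric: g^{rr} = (1 - r^2)^2/4, g^{θθ} = (1 - r^2)^2/(4*r^2)
R = g^{ij} R_{ij} = ((1 - r^2)^2/4)(-4/(r^2 - 1)^2) + ((1 - r^2)^2/(4*r^2))(-4*r^2/(r^2 - 1)^2) = -2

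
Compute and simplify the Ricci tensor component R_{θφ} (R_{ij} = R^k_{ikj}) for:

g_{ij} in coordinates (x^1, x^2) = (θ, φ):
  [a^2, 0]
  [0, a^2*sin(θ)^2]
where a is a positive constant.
Non-zero Christoffel symbols (Γ^k_{ij} = Γ^k_{ji}):
Γ^θ_{φ φ} = -sin(2*θ)/2
Γ^φ_{θ φ} = 1/tan(θ)
R^θ_{θ θ φ} = 0 (a repeated index in an antisymmetric pair)
R^φ_{θ φ φ} = 0 (a repeated index in an antisymmetric pair)
R_{θφ} = R^θ_{θ θ φ} + R^φ_{θ φ φ} = (0) + (0) = 0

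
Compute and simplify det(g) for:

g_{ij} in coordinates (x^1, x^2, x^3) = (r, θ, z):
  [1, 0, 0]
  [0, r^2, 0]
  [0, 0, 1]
Diagonal metric: det(g) = g_{11}·g_{22}·g_{33}
= (1)·(r^2)·(1)
det(g) = r^2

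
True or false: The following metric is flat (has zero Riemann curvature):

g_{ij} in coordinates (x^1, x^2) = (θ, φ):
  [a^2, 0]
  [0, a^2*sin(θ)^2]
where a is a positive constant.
Non-zero Christoffel symbols:
Γ^θ_{φ φ} = -sin(2*θ)/2
Γ^φ_{θ φ} = 1/tan(θ)
Ricci tensor: R_{θθ} = 1, R_{θφ} = 0, R_{φφ} = sin(θ)^2
The Ricci tensor is non-zero, so the Riemann tensor is non-zero: not flat.
False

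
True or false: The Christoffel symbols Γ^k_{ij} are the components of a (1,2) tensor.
Under a change of coordinates Γ picks up an inhomogeneous term ∂²x/∂x'∂x'; e.g. Γ = 0 in Cartesian coordinates but Γ^r_{θθ} = -r in polar coordinates on the same flat plane.
False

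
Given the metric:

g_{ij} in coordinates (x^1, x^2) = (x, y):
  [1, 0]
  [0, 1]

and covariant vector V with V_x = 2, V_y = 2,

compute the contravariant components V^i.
Inverse metric (diagonal): g^{xx} = 1, g^{yy} = 1
V^i = g^{ij} V_j:
V^x = (1)(2) + (0)(2) = 2
V^y = (0)(2) + (1)(2) = 2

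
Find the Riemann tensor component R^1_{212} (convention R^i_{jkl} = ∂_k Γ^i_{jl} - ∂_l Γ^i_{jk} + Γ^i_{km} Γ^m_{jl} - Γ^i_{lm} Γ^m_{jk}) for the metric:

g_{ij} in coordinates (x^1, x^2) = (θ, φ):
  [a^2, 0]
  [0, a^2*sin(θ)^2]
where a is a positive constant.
Non-zero Christoffel symbols (Γ^k_{ij} = Γ^k_{ji}):
Γ^θ_{φ φ} = -sin(2*θ)/2
Γ^φ_{θ φ} = 1/tan(θ)
R^θ_{φ θ φ} = ∂_θ Γ^θ_{φ φ} - ∂_φ Γ^θ_{φ θ} + Γ^θ_{θ m} Γ^m_{φ φ} - Γ^θ_{φ m} Γ^m_{φ θ}
  = (-cos(2*θ)) - (0) + (0) - (-cos(θ)^2) = sin(θ)^2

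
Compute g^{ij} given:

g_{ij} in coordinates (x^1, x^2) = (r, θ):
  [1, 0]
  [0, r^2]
The metric is diagonal, so g^{ij} is diagonal with entries 1/g_{ii}: diag(1, 1/(r^2)).
g^{ij}:
  [1, 0]
  [0, 1/r^2]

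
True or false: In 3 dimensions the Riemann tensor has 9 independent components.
n^2(n^2-1)/12 = 9·8/12 = 6 independent components for n = 3.
False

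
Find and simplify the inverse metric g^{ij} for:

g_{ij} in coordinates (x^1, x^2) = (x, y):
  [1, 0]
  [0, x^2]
The metric is diagonal, so g^{ij} is diagonal with entries 1/g_{ii}: diag(1, 1/(x^2)).
g^{ij}:
  [1, 0]
  [0, 1/x^2]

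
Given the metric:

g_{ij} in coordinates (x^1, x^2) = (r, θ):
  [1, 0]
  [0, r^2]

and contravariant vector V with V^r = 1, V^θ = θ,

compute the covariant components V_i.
V_i = g_{ij} V^j:
V_r = (1)(1) + (0)(θ) = 1
V_θ = (0)(1) + (r^2)(θ) = r^2*θ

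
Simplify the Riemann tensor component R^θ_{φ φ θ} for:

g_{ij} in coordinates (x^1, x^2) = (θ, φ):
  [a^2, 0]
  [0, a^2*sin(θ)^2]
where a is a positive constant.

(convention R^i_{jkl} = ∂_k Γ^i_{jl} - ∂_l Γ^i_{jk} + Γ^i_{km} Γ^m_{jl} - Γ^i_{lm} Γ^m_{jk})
Non-zero Christoffel symbols (Γ^k_{ij} = Γ^k_{ji}):
Γ^θ_{φ φ} = -sin(2*θ)/2
Γ^φ_{θ φ} = 1/tan(θ)
R^θ_{φ φ θ} = ∂_φ Γ^θ_{φ θ} - ∂_θ Γ^θ_{φ φ} + Γ^θ_{φ m} Γ^m_{φ θ} - Γ^θ_{θ m} Γ^m_{φ φ}
  = (0) - (-cos(2*θ)) + (-cos(θ)^2) - (0) = -sin(θ)^2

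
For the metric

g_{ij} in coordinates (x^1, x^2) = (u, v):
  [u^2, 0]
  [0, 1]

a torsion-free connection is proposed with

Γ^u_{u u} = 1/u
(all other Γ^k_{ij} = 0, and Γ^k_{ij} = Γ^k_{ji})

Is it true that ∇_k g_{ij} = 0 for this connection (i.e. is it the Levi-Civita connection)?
Using ∇_k g_{ij} = ∂_k g_{ij} - Γ^m_{ki} g_{mj} - Γ^m_{kj} g_{im}:
e.g. ∇_u g_{uu} = (2*u) - (u) - (u) = 0
Every component ∇_k g_{ij} vanishes: the connection is metric compatible.
Yes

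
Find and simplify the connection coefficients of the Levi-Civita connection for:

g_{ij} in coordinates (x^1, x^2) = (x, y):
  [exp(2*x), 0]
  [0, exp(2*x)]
Using Γ^k_{ij} = (1/2) g^{km} (∂_i g_{mj} + ∂_j g_{mi} - ∂_m g_{ij}); the metric is diagonal, so only the m = k term contributes.
Non-zero symbols (using the symmetry Γ^k_{ij} = Γ^k_{ji}):
Γ^x_{x x} = (1/2) g^{xx} (∂_x g_{xx} + ∂_x g_{xx} - ∂_x g_{xx}) = (1/2)(exp(-2*x))((2*exp(2*x)) + (2*exp(2*x)) - (2*exp(2*x))) = 1
Γ^x_{y y} = (1/2) g^{xx} (∂_y g_{xy} + ∂_y g_{xy} - ∂_x g_{yy}) = (1/2)(exp(-2*x))((0) + (0) - (2*exp(2*x))) = -1
Γ^y_{x y} = (1/2) g^{yy} (∂_x g_{yy} + ∂_y g_{yx} - ∂_y g_{xy}) = (1/2)(exp(-2*x))((2*exp(2*x)) + (0) - (0)) = 1
All other Christoffel symbols are zero.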